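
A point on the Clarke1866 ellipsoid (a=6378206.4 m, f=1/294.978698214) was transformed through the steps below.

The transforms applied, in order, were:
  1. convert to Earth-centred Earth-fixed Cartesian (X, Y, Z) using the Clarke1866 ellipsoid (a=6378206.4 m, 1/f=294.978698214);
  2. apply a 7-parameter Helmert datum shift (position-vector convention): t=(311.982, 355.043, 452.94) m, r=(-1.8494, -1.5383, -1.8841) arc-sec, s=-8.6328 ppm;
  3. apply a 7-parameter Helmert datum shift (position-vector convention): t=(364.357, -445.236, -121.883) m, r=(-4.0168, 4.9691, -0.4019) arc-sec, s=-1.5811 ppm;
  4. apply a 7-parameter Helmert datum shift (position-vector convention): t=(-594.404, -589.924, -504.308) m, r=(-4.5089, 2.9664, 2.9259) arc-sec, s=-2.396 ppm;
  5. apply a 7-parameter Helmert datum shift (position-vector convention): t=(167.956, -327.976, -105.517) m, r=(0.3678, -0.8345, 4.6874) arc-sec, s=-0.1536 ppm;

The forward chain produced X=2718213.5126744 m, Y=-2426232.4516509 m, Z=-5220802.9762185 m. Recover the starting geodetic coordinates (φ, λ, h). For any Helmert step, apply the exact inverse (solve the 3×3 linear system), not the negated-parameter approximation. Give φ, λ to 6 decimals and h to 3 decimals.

φ=-55.277265°, λ=-41.739395°, h=2202.618 m

start: X=2718213.5127, Y=-2426232.4517, Z=-5220802.9762 m
→ Helmert⁻¹: X=2717969.7217, Y=-2425975.9238, Z=-5220704.9315
→ Helmert⁻¹: X=2718611.3107, Y=-2425316.2621, Z=-5220227.0503
→ Helmert⁻¹: X=2718381.7327, Y=-2424767.9073, Z=-5220095.1525
→ Helmert⁻¹: X=2718076.4321, Y=-2425072.2492, Z=-5220635.1755
→ geod (Bowring, a=6378206.400): φ=-55.27726500°, λ=-41.73939500°, h=2202.6180 m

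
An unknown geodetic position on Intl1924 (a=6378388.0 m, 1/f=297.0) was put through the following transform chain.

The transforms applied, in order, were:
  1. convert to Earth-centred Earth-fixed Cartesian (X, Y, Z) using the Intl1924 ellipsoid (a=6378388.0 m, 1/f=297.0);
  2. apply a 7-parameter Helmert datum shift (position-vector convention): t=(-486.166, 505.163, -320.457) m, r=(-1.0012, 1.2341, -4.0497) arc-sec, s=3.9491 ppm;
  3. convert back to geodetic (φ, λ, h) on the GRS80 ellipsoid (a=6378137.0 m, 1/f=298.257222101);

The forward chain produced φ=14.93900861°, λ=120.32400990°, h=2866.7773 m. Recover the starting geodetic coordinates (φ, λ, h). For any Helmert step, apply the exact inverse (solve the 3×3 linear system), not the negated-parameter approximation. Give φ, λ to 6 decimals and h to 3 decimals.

start: φ=14.939009°, λ=120.324010°, h=2866.777 m
→ ECEF (a=6378137.000, f=1/298.257222101): X=-3113502.4766, Y=5322998.9613, Z=1634319.5933
→ Helmert⁻¹: X=-3113118.2946, Y=5322403.7235, Z=1634640.8036
→ geod (Bowring, a=6378388.000): φ=14.94387100°, λ=120.32372100°, h=2020.8110 m

φ=14.943871°, λ=120.323721°, h=2020.811 m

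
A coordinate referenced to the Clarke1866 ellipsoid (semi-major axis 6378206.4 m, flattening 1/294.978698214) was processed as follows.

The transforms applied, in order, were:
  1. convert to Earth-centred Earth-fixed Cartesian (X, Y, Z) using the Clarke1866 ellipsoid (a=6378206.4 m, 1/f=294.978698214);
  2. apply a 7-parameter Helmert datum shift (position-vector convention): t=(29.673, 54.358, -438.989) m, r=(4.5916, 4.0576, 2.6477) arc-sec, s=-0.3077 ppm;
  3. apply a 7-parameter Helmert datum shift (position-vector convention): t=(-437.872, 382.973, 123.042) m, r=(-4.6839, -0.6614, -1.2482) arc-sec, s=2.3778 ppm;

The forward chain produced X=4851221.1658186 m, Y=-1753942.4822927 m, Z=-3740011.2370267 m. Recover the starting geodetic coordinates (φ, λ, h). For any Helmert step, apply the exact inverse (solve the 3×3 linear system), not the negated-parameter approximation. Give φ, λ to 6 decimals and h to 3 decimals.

start: X=4851221.1658, Y=-1753942.4823, Z=-3740011.2370 m
→ Helmert⁻¹: X=4851646.1240, Y=-1754206.9917, Z=-3740180.7777
→ Helmert⁻¹: X=4851668.9883, Y=-1754407.4138, Z=-3739608.4440
→ geod (Bowring, a=6378206.400): φ=-36.12163600°, λ=-19.88044900°, h=1181.7700 m

φ=-36.121636°, λ=-19.880449°, h=1181.770 m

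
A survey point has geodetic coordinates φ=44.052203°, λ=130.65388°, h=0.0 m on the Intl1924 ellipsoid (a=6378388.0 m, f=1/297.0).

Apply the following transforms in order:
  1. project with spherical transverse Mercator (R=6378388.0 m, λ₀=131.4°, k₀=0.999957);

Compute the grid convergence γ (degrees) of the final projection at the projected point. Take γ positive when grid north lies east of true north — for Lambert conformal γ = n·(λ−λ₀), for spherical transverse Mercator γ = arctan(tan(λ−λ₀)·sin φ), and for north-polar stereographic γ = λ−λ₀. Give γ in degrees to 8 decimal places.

-0.51880244

start: φ=44.052203°, λ=130.653880°, h=0.000 m
→ into tm (λ₀=131.4°): φ=44.05220300°, λ−λ₀=-0.74612000°
convergence γ = -0.51880244°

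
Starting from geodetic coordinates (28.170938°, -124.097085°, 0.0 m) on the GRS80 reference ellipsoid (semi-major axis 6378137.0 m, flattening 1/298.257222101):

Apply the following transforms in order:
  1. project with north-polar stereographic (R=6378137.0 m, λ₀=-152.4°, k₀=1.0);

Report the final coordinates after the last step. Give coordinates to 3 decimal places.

start: φ=28.170938°, λ=-124.097085°, h=0.000 m
→ stereo (R=6378137.0, λ₀=-152.4°): E=3621839.0166, N=-6725665.2531

E=3621839.017 m, N=-6725665.253 m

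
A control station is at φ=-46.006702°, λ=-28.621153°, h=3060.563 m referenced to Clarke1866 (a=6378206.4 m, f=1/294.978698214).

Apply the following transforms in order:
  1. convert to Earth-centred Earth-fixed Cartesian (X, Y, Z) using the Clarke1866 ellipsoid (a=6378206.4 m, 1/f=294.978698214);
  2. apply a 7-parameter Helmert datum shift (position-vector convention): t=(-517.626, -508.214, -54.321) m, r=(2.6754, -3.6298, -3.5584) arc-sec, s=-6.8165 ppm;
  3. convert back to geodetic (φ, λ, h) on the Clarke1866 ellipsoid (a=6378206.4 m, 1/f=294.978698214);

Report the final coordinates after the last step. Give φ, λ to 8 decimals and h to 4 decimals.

φ=-46.00787794°, λ=-28.62993028°, h=2909.5506 m

start: φ=-46.006702°, λ=-28.621153°, h=3060.563 m
→ ECEF (a=6378206.400, f=1/294.978698214): X=3897498.0006, Y=-2126851.9197, Z=-4567763.1386
→ Helmert 7p (PV): X=3896997.4979, Y=-2127353.6270, Z=-4567745.3233
→ geod (Bowring, a=6378206.400): φ=-46.00787794°, λ=-28.62993028°, h=2909.5506 m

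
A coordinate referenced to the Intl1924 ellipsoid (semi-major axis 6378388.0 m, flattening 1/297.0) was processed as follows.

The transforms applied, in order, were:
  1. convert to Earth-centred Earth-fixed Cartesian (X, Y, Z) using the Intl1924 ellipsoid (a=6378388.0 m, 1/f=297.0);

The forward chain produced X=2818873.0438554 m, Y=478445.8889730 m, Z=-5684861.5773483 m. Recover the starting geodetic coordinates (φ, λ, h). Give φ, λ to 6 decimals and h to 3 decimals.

φ=-63.454769°, λ=9.632981°, h=2149.918 m

start: X=2818873.0439, Y=478445.8890, Z=-5684861.5773 m
→ geod (Bowring, a=6378388.000): φ=-63.45476900°, λ=9.63298100°, h=2149.9180 m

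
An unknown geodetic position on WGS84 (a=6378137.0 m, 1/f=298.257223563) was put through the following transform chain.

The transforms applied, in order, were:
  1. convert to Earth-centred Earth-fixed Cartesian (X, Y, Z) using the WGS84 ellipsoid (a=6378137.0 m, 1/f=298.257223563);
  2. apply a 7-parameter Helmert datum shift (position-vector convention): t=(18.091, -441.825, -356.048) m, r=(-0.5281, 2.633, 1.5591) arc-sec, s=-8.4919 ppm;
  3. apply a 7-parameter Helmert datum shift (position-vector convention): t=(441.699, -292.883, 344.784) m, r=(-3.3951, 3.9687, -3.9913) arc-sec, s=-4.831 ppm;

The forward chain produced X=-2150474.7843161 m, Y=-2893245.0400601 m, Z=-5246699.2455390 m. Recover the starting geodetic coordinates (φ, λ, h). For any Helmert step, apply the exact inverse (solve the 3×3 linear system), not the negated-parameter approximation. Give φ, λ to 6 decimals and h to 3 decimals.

φ=-55.691318°, λ=-126.633436°, h=2100.096 m

start: X=-2150474.7843, Y=-2893245.0401, Z=-5246699.2455 m
→ Helmert⁻¹: X=-2150769.9358, Y=-2892921.3834, Z=-5247158.3779
→ Helmert⁻¹: X=-2150761.1775, Y=-2892474.4307, Z=-5246881.7460
→ geod (Bowring, a=6378137.000): φ=-55.69131800°, λ=-126.63343600°, h=2100.0960 m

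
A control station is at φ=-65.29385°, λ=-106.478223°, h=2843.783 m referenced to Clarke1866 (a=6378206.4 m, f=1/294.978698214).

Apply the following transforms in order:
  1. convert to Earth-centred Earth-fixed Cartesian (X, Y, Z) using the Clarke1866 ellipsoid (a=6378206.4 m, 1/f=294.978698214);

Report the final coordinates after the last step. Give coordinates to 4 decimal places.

start: φ=-65.293850°, λ=-106.478223°, h=2843.783 m
→ ECEF (a=6378206.400, f=1/294.978698214): X=-758632.9429, Y=-2564681.0539, Z=-5773872.3399

X=-758632.9429 m, Y=-2564681.0539 m, Z=-5773872.3399 m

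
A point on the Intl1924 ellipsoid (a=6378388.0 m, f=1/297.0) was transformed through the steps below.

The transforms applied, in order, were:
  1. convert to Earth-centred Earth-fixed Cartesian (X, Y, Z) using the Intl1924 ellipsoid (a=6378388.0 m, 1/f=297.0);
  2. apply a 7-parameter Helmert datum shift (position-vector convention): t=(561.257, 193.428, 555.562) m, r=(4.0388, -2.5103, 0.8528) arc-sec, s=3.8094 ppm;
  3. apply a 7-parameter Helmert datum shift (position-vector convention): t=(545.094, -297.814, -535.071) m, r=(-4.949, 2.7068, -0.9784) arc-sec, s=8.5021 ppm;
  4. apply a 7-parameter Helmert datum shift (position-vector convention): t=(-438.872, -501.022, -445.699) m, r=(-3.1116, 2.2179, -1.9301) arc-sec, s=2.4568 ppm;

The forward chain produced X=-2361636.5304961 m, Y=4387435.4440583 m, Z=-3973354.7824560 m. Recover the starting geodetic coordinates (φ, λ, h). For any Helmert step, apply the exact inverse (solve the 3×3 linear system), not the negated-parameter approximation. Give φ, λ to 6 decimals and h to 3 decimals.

start: X=-2361636.5305, Y=4387435.4441, Z=-3973354.7825 m
→ Helmert⁻¹: X=-2361190.1985, Y=4387963.5236, Z=-3972858.5175
→ Helmert⁻¹: X=-2361683.9014, Y=4388308.1331, Z=-3972215.3754
→ Helmert⁻¹: X=-2362266.3677, Y=4388029.9656, Z=-3972812.9746
→ geod (Bowring, a=6378388.000): φ=-38.75013600°, λ=118.29550200°, h=3235.7340 m

φ=-38.750136°, λ=118.295502°, h=3235.734 m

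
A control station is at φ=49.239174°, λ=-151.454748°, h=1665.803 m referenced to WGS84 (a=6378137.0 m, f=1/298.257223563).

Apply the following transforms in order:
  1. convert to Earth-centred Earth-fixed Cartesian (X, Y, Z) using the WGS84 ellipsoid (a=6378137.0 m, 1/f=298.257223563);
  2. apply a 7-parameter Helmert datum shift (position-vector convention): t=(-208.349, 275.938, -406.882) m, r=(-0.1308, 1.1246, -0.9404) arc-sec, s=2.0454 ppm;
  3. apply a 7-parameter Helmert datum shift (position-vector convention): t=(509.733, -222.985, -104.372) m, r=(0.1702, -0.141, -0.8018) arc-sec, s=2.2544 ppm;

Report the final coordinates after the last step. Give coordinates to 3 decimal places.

X=-3665799.926 m, Y=-1994201.584 m, Z=4808755.606 m

start: φ=49.239174°, λ=-151.454748°, h=1665.803 m
→ ECEF (a=6378137.000, f=1/298.257223563): X=-3666091.6368, Y=-1994276.0106, Z=4809229.0808
→ Helmert 7p (PV): X=-3666290.3557, Y=-1993984.3876, Z=4808853.2886
→ Helmert 7p (PV): X=-3665799.9264, Y=-1994201.5841, Z=4808755.6061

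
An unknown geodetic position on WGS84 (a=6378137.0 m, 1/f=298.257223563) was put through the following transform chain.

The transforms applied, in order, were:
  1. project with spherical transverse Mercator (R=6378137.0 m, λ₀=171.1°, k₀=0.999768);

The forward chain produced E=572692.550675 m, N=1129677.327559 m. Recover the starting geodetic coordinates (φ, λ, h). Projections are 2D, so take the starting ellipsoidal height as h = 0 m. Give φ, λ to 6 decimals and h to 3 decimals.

φ=10.109190°, λ=176.320137°, h=0.000 m

start: E=572692.5507, N=1129677.3276 m
→ tm⁻¹: φ=10.10919000°, λ=176.32013700°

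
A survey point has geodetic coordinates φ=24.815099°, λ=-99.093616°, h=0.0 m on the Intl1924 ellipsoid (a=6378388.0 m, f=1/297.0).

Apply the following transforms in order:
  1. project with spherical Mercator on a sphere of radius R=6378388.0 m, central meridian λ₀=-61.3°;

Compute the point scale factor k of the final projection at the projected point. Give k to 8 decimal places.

1.10172574

start: φ=24.815099°, λ=-99.093616°, h=0.000 m
→ into merc (λ₀=-61.3°): φ=24.81509900°, λ−λ₀=-37.79361600°
scale k = 1.10172574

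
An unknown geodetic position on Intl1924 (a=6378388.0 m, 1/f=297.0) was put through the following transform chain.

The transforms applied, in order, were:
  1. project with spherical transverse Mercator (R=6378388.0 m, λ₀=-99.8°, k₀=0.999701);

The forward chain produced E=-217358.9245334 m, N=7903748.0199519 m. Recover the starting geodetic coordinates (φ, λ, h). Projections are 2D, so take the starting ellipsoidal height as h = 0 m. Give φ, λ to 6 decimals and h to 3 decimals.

φ=70.922521°, λ=-105.784074°, h=0.000 m

start: E=-217358.9245, N=7903748.0200 m
→ tm⁻¹: φ=70.92252100°, λ=-105.78407400°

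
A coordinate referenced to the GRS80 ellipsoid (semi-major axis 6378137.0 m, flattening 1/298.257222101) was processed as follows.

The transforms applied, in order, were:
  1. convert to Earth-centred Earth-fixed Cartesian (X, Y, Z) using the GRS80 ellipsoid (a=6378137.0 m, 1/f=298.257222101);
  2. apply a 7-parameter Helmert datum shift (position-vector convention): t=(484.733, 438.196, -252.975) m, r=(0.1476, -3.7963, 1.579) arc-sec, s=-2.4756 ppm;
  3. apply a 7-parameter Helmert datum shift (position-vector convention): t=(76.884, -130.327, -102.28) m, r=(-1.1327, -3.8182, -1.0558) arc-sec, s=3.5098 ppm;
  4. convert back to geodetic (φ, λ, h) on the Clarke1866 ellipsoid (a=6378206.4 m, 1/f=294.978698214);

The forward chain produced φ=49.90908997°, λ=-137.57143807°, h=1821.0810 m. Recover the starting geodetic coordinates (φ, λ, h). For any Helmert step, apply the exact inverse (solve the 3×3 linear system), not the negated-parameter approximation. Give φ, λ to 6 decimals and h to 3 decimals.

φ=49.906135°, λ=-137.571772°, h=2417.881 m

start: φ=49.909090°, λ=-137.571438°, h=1821.081 m
→ ECEF (a=6378206.400, f=1/294.978698214): X=-3038771.6857, Y=-2777559.0067, Z=4857472.0116
→ Helmert⁻¹: X=-3038733.7673, Y=-2777461.1612, Z=4857598.2407
→ Helmert⁻¹: X=-3039157.8795, Y=-2777879.4925, Z=4857921.1653
→ geod (Bowring, a=6378137.000): φ=49.90613500°, λ=-137.57177200°, h=2417.8810 m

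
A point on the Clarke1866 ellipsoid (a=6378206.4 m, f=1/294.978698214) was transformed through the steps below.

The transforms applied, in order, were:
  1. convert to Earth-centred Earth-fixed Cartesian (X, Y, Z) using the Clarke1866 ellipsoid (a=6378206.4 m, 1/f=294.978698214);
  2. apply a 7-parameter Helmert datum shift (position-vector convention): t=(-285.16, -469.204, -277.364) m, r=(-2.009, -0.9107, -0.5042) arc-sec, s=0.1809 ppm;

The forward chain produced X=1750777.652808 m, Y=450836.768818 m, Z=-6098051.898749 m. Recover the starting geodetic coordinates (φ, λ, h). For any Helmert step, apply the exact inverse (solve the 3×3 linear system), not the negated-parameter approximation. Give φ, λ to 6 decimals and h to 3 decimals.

φ=-73.588196°, λ=14.454638°, h=1923.242 m

start: X=1750777.6528, Y=450836.7688, Z=-6098051.8987 m
→ Helmert⁻¹: X=1751034.4698, Y=451369.5632, Z=-6097776.7665
→ geod (Bowring, a=6378206.400): φ=-73.58819600°, λ=14.45463800°, h=1923.2420 m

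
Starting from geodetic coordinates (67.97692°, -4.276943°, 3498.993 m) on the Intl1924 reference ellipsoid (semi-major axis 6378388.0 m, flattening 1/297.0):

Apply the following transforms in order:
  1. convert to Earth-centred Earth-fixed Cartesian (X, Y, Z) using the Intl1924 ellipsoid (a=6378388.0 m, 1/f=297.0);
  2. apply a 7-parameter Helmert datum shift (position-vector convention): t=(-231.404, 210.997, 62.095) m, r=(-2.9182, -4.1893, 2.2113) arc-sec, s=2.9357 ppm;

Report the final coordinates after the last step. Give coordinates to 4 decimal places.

X=2392993.8300 m, Y=-178667.7830 m, Z=5893638.4713 m

start: φ=67.976920°, λ=-4.276943°, h=3498.993 m
→ ECEF (a=6378388.000, f=1/297.0): X=2393335.9882, Y=-178987.2934, Z=5893507.9329
→ Helmert 7p (PV): X=2392993.8300, Y=-178667.7830, Z=5893638.4713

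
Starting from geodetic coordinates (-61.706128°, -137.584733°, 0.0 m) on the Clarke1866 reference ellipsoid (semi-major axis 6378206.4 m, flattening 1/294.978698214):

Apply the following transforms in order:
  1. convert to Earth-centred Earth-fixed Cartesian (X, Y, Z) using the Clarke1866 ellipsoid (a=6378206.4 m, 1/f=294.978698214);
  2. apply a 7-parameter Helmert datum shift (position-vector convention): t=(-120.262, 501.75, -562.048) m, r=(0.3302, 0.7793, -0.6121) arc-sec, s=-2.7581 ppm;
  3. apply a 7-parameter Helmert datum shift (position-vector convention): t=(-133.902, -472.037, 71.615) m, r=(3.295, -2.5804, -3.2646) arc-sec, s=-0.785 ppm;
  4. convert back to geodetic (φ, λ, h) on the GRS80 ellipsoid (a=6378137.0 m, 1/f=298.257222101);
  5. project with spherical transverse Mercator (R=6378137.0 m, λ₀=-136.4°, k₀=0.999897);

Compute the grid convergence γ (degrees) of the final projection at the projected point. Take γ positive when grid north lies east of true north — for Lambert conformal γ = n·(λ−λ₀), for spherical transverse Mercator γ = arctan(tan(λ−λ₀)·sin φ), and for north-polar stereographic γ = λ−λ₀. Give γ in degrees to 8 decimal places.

1.04805080

start: φ=-61.706128°, λ=-137.584733°, h=0.000 m
→ ECEF (a=6378206.400, f=1/294.978698214): X=-2237858.1865, Y=-2044539.0884, Z=-5592870.4348
→ Helmert 7p (PV): X=-2237999.4741, Y=-2044016.1050, Z=-5593411.8752
→ Helmert 7p (PV): X=-2238093.9961, Y=-2044361.7637, Z=-5593396.5193
→ geod (Bowring, a=6378137.000): φ=-61.70614960°, λ=-137.59021389°, h=374.1437 m
→ into tm (λ₀=-136.4°): φ=-61.70614960°, λ−λ₀=-1.19021389°
convergence γ = 1.04805080°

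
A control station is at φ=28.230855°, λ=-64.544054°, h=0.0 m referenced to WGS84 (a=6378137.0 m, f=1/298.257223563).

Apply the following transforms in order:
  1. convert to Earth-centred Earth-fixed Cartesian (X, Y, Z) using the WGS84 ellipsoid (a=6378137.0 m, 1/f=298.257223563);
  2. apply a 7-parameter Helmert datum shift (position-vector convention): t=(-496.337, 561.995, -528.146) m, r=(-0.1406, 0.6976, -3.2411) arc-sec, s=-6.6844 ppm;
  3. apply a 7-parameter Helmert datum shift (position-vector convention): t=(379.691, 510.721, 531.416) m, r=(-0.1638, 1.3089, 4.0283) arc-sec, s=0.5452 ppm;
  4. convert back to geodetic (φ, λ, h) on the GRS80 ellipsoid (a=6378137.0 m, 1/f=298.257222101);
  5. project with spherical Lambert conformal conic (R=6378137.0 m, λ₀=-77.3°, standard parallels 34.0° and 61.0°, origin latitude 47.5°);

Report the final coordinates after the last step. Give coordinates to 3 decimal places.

E=1279469.664 m, N=-2019324.987 m

start: φ=28.230855°, λ=-64.544054°, h=0.000 m
→ ECEF (a=6378137.000, f=1/298.257223563): X=2417146.1344, Y=-5077696.0469, Z=2999070.0457
→ Helmert 7p (PV): X=2416563.9964, Y=-5077136.0474, Z=2998517.1390
→ Helmert 7p (PV): X=2417063.1879, Y=-5076578.5183, Z=2999038.8868
→ geod (Bowring, a=6378137.000): φ=28.23506687°, λ=-64.53992248°, h=-935.1286 m
→ lcc (R=6378137.0, λ₀=-77.3°): E=1279469.6645, N=-2019324.9868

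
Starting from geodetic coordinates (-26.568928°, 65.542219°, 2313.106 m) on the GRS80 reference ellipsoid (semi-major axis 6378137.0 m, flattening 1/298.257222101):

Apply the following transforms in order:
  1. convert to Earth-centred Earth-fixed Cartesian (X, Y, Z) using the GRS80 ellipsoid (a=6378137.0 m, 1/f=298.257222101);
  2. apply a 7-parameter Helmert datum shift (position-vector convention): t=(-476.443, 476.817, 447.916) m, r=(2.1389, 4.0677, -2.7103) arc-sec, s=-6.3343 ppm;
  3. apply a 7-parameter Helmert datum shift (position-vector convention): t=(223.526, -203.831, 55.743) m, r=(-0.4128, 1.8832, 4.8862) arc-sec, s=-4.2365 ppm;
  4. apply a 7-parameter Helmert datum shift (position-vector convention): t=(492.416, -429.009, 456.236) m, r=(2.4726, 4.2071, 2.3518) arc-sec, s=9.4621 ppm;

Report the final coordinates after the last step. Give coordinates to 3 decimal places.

start: φ=-26.568928°, λ=65.542219°, h=2313.106 m
→ ECEF (a=6378137.000, f=1/298.257222101): X=2364267.3366, Y=5198058.0215, Z=-2836612.0000
→ Helmert 7p (PV): X=2363788.2794, Y=5198500.2609, Z=-2836138.8390
→ Helmert 7p (PV): X=2363852.7507, Y=5198324.7260, Z=-2836103.0658
→ Helmert 7p (PV): X=2364250.4153, Y=5198005.8547, Z=-2835659.5648

X=2364250.415 m, Y=5198005.855 m, Z=-2835659.565 m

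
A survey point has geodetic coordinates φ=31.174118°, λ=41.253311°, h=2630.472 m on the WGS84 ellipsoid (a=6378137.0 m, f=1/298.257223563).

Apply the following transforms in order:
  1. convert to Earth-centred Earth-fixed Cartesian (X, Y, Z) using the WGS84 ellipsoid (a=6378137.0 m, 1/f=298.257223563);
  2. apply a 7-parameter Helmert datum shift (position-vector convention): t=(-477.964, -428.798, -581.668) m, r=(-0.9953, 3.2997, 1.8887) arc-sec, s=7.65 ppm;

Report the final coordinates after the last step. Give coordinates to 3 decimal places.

start: φ=31.174118°, λ=41.253311°, h=2630.472 m
→ ECEF (a=6378137.000, f=1/298.257223563): X=4108050.5339, Y=3603083.6216, Z=3283787.3204
→ Helmert 7p (PV): X=4107623.5365, Y=3602735.8492, Z=3283147.6685

X=4107623.536 m, Y=3602735.849 m, Z=3283147.668 m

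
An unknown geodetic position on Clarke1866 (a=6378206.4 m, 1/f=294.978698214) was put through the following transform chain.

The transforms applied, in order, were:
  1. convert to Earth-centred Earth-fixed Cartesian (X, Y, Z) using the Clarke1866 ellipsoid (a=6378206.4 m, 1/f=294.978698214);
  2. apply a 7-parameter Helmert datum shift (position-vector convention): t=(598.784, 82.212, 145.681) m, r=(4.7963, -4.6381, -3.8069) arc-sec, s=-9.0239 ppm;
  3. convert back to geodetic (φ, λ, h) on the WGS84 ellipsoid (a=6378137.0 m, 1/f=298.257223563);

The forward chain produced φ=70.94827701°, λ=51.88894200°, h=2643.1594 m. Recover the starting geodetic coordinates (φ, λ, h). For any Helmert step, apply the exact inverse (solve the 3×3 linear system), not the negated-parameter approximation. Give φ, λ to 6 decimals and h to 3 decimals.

start: φ=70.948277°, λ=51.888942°, h=2643.159 m
→ ECEF (a=6378137.000, f=1/298.257223563): X=1289353.6893, Y=1643720.2856, Z=6008898.8472
→ Helmert⁻¹: X=1288871.3095, Y=1643816.4156, Z=6008740.1834
→ geod (Bowring, a=6378206.400): φ=70.95101200°, λ=51.90098000°, h=2563.8040 m

φ=70.951012°, λ=51.900980°, h=2563.804 m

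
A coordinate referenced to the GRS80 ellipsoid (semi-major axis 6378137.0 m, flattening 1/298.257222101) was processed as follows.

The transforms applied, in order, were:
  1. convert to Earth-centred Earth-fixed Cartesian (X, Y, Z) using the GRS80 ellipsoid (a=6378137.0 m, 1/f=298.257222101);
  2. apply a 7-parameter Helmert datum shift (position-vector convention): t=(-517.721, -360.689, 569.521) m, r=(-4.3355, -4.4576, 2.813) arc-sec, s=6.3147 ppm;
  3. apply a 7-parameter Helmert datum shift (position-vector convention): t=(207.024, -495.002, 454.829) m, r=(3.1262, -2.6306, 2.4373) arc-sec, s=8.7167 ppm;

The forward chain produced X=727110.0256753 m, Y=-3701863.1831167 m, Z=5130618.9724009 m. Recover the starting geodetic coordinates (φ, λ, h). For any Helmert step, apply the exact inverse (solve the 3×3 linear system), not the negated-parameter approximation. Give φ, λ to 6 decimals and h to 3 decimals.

start: X=727110.0257, Y=-3701863.1831, Z=5130618.9724 m
→ Helmert⁻¹: X=726918.3576, Y=-3701266.7532, Z=5130166.2522
→ Helmert⁻¹: X=727491.8649, Y=-3701000.4324, Z=5129470.8260
→ geod (Bowring, a=6378137.000): φ=53.85547500°, λ=-78.87936300°, h=2722.6250 m

φ=53.855475°, λ=-78.879363°, h=2722.625 m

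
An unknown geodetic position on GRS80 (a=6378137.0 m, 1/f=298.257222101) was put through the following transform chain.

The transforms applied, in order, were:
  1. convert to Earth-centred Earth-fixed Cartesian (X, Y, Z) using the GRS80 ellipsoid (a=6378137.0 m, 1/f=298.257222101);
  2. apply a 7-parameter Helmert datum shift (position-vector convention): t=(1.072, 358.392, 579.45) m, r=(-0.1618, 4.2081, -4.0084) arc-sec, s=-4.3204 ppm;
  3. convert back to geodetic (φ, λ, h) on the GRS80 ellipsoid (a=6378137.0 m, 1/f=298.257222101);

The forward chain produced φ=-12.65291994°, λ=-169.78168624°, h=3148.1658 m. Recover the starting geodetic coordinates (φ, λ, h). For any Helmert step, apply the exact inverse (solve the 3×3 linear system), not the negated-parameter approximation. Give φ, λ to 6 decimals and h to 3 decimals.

φ=-12.659065°, λ=-169.777293°, h=3365.937 m

start: φ=-12.652920°, λ=-169.781686°, h=3148.166 m
→ ECEF (a=6378137.000, f=1/298.257222101): X=-6128542.7578, Y=-1104721.3224, Z=-1388655.8527
→ Helmert⁻¹: X=-6128520.4849, Y=-1105202.4961, Z=-1389367.2024
→ geod (Bowring, a=6378137.000): φ=-12.65906500°, λ=-169.77729300°, h=3365.9370 m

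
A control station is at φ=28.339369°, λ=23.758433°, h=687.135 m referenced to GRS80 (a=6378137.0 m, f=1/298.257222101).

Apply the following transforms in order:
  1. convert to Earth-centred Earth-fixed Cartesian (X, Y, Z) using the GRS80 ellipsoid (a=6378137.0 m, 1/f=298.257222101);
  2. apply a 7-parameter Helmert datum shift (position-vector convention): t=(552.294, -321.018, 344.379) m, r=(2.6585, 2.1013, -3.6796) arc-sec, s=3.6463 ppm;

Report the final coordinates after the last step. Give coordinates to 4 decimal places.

start: φ=28.339369°, λ=23.758433°, h=687.135 m
→ ECEF (a=6378137.000, f=1/298.257222101): X=5142408.3174, Y=2263617.2892, Z=3009986.2909
→ Helmert 7p (PV): X=5143050.4074, Y=2263173.9930, Z=3010318.4327

X=5143050.4074 m, Y=2263173.9930 m, Z=3010318.4327 m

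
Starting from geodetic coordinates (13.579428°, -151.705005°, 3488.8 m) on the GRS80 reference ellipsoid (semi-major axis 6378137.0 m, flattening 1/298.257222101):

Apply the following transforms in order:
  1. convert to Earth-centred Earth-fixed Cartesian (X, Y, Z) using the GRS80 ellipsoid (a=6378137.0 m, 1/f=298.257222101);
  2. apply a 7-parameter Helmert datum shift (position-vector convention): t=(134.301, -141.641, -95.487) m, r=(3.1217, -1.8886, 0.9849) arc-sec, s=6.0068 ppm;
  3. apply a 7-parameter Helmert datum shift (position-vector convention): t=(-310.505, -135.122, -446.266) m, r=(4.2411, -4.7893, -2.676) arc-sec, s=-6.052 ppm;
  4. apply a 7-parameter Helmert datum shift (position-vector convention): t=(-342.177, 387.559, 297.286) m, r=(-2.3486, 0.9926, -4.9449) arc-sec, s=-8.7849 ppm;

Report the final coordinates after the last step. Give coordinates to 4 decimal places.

start: φ=13.579428°, λ=-151.705005°, h=3488.800 m
→ ECEF (a=6378137.000, f=1/298.257222101): X=-5463067.8236, Y=-2940943.4040, Z=1488611.2459
→ Helmert 7p (PV): X=-5462965.9253, Y=-2941151.3260, Z=1488430.1697
→ Helmert 7p (PV): X=-5463316.0855, Y=-2941228.3782, Z=1487787.5770
→ Helmert 7p (PV): X=-5463673.6193, Y=-2940667.0666, Z=1488131.5731

X=-5463673.6193 m, Y=-2940667.0666 m, Z=1488131.5731 m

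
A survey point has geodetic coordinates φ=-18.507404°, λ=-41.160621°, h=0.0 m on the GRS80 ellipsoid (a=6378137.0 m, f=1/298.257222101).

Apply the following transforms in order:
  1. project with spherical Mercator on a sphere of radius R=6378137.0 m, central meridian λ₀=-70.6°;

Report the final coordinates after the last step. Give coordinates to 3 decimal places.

start: φ=-18.507404°, λ=-41.160621°, h=0.000 m
→ merc (R=6378137.0, λ₀=-70.6°): E=3277176.6796, N=-2097025.6798

E=3277176.680 m, N=-2097025.680 m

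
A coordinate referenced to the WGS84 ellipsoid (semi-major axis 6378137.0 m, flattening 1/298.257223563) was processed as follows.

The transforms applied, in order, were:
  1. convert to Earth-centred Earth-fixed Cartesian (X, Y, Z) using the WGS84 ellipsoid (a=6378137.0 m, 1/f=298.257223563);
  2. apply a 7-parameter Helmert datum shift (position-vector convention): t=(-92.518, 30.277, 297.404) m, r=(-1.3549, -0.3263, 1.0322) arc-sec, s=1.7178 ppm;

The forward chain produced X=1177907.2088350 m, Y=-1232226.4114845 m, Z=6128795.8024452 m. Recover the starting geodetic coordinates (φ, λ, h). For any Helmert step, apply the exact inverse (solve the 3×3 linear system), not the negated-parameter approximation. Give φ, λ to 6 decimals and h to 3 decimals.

φ=74.553937°, λ=-46.290546°, h=2889.714 m

start: X=1177907.2088, Y=-1232226.4115, Z=6128795.8024 m
→ Helmert⁻¹: X=1178001.2315, Y=-1232300.7231, Z=6128477.9127
→ geod (Bowring, a=6378137.000): φ=74.55393700°, λ=-46.29054600°, h=2889.7140 m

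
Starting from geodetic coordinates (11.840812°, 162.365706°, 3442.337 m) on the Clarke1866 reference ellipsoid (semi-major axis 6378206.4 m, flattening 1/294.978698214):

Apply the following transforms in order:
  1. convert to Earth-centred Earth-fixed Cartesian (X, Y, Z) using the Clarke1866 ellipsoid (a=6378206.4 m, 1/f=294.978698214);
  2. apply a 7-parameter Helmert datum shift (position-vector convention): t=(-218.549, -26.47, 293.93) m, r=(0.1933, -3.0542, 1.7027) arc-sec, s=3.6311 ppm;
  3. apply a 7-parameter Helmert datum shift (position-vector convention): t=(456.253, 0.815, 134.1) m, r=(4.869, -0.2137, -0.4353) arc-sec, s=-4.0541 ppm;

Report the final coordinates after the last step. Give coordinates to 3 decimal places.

start: φ=11.840812°, λ=162.365706°, h=3442.337 m
→ ECEF (a=6378206.400, f=1/294.978698214): X=-5953208.7513, Y=1892391.6150, Z=1300797.9374
→ Helmert 7p (PV): X=-5953483.7999, Y=1892321.6539, Z=1301010.2136
→ Helmert 7p (PV): X=-5953000.7652, Y=1892296.6504, Z=1301177.5403

X=-5953000.765 m, Y=1892296.650 m, Z=1301177.540 m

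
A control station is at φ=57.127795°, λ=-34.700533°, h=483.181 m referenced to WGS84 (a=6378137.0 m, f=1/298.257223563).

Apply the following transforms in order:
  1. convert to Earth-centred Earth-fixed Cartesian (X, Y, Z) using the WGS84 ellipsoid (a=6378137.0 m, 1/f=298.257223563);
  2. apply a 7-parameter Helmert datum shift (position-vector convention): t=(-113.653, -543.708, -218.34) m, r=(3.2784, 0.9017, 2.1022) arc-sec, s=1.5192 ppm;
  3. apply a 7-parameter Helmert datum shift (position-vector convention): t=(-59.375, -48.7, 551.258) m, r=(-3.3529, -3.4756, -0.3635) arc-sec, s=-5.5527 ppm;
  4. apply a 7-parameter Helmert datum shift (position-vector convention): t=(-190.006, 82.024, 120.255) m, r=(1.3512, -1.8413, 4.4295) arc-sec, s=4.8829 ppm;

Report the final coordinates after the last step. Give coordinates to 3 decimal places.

X=2852658.891 m, Y=-1976061.543 m, Z=5334550.117 m

start: φ=57.127795°, λ=-34.700533°, h=483.181 m
→ ECEF (a=6378137.000, f=1/298.257223563): X=2853074.5886, Y=-1975601.7729, Z=5334043.5642
→ Helmert 7p (PV): X=2853008.7231, Y=-1976204.1845, Z=5333789.4547
→ Helmert 7p (PV): X=2852840.1487, Y=-1976160.2371, Z=5334391.2929
→ Helmert 7p (PV): X=2852658.8910, Y=-1976061.5426, Z=5334550.1168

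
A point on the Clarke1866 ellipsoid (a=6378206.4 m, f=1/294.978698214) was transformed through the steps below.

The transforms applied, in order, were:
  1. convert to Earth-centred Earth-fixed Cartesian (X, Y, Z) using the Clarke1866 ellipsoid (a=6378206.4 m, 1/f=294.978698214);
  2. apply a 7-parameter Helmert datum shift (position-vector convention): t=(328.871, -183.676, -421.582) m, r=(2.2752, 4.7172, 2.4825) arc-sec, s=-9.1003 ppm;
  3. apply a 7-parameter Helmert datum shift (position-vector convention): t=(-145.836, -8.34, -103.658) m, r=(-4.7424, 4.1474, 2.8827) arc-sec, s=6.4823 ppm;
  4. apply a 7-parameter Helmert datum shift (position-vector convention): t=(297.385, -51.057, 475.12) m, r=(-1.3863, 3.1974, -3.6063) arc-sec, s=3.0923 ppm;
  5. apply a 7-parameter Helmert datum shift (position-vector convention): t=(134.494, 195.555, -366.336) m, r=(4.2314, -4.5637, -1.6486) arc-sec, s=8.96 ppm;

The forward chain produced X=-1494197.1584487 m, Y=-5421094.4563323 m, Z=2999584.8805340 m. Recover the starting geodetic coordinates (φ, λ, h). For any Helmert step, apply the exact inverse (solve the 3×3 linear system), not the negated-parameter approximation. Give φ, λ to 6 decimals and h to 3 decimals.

φ=28.240875°, λ=-105.416902°, h=99.288 m

start: X=-1494197.1584, Y=-5421094.4563, Z=2999584.8805 m
→ Helmert⁻¹: X=-1494208.5559, Y=-5421191.8351, Z=3000068.6098
→ Helmert⁻¹: X=-1494453.0335, Y=-5421170.3028, Z=2999524.6125
→ Helmert⁻¹: X=-1494433.5864, Y=-5421174.8985, Z=2999454.1347
→ Helmert⁻¹: X=-1494909.9119, Y=-5420989.4730, Z=2999928.6248
→ geod (Bowring, a=6378206.400): φ=28.24087500°, λ=-105.41690200°, h=99.2880 m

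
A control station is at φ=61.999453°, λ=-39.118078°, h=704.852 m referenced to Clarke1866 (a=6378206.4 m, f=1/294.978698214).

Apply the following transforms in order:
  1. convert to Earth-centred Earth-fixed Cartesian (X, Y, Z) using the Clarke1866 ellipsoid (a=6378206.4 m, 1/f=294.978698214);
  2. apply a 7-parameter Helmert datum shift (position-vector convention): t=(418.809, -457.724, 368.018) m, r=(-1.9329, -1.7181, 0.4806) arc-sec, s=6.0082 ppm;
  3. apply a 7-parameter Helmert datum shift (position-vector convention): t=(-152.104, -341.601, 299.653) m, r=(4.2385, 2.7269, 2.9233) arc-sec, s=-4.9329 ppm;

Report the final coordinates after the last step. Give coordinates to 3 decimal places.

X=2329967.234 m, Y=-1895292.955 m, Z=5609554.930 m

start: φ=61.999453°, λ=-39.118078°, h=704.852 m
→ ECEF (a=6378206.400, f=1/294.978698214): X=2329639.3197, Y=-1894467.3415, Z=5608913.8132
→ Helmert 7p (PV): X=2330029.8196, Y=-1894878.4585, Z=5609352.6888
→ Helmert 7p (PV): X=2329967.2343, Y=-1895292.9550, Z=5609554.9303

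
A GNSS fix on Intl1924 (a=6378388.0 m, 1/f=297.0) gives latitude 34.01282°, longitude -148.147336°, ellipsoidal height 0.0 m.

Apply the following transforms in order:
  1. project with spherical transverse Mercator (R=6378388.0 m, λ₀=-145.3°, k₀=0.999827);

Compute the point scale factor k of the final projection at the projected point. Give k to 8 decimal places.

start: φ=34.012820°, λ=-148.147336°, h=0.000 m
→ into tm (λ₀=-145.3°): φ=34.01282000°, λ−λ₀=-2.84733600°
scale k = 1.00067567

1.00067567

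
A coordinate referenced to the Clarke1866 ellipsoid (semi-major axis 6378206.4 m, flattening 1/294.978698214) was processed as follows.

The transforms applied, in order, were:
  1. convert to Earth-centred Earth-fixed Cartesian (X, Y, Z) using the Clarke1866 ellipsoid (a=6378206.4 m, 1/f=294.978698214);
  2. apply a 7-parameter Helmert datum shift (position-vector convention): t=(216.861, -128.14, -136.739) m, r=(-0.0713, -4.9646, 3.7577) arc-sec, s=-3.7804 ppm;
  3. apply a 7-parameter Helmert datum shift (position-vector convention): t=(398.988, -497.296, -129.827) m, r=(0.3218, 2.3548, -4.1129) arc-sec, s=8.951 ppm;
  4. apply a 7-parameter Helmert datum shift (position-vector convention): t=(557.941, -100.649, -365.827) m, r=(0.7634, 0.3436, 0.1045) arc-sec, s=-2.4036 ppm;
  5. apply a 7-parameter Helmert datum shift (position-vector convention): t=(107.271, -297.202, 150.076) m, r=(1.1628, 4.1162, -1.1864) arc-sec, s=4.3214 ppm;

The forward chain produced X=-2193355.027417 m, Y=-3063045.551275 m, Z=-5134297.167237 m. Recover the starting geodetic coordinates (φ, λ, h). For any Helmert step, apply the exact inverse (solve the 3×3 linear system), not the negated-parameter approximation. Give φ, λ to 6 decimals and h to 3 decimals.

start: X=-2193355.0274, Y=-3063045.5513, Z=-5134297.1672 m
→ Helmert⁻¹: X=-2193332.7405, Y=-3062776.6747, Z=-5134451.5591
→ Helmert⁻¹: X=-2193888.9539, Y=-3062701.2773, Z=-5134090.3918
→ Helmert⁻¹: X=-2194148.6294, Y=-3062228.3324, Z=-5133934.8829
→ Helmert⁻¹: X=-2194553.1353, Y=-3062070.0138, Z=-5133765.7894
→ geod (Bowring, a=6378206.400): φ=-53.91326100°, λ=-125.62876800°, h=3595.3100 m

φ=-53.913261°, λ=-125.628768°, h=3595.310 m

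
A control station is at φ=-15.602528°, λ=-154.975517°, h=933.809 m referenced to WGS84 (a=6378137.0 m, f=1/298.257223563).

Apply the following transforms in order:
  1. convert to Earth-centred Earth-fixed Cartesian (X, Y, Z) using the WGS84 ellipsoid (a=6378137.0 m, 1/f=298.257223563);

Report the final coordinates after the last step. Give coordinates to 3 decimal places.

X=-5568599.242 m, Y=-2599577.970 m, Z=-1704658.352 m

start: φ=-15.602528°, λ=-154.975517°, h=933.809 m
→ ECEF (a=6378137.000, f=1/298.257223563): X=-5568599.2423, Y=-2599577.9697, Z=-1704658.3517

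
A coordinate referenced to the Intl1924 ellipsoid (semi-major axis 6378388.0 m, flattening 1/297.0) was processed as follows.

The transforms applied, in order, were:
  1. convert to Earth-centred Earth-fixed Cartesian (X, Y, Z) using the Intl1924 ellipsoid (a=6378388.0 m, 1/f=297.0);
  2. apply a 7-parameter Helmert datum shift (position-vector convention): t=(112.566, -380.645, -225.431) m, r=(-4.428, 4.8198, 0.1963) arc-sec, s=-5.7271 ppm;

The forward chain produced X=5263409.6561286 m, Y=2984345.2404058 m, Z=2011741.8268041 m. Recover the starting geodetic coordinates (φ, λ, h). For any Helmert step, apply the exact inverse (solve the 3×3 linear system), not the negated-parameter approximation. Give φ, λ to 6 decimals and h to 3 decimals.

start: X=5263409.6561, Y=2984345.2404, Z=2011741.8268 m
→ Helmert⁻¹: X=5263283.0559, Y=2984694.7740, Z=2012165.8421
→ geod (Bowring, a=6378388.000): φ=18.51072700°, λ=29.55664100°, h=229.7850 m

φ=18.510727°, λ=29.556641°, h=229.785 m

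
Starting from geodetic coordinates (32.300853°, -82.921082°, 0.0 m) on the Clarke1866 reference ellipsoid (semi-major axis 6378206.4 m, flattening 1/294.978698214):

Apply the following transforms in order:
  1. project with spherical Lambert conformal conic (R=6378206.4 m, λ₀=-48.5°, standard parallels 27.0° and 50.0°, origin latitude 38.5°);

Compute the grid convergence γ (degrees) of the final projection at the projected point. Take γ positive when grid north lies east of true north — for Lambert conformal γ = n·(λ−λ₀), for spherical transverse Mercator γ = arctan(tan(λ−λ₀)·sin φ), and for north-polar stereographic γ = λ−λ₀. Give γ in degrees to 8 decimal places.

-21.57478836

start: φ=32.300853°, λ=-82.921082°, h=0.000 m
→ into lcc (λ₀=-48.5°): φ=32.30085300°, λ−λ₀=-34.42108200°
convergence γ = -21.57478836°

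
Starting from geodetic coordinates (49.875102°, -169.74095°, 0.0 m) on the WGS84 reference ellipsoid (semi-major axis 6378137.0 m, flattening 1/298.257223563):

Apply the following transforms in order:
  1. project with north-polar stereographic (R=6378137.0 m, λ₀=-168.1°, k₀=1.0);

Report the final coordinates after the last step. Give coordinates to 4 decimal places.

start: φ=49.875102°, λ=-169.740950°, h=0.000 m
→ stereo (R=6378137.0, λ₀=-168.1°): E=-133405.5696, N=-4656745.2436

E=-133405.5696 m, N=-4656745.2436 m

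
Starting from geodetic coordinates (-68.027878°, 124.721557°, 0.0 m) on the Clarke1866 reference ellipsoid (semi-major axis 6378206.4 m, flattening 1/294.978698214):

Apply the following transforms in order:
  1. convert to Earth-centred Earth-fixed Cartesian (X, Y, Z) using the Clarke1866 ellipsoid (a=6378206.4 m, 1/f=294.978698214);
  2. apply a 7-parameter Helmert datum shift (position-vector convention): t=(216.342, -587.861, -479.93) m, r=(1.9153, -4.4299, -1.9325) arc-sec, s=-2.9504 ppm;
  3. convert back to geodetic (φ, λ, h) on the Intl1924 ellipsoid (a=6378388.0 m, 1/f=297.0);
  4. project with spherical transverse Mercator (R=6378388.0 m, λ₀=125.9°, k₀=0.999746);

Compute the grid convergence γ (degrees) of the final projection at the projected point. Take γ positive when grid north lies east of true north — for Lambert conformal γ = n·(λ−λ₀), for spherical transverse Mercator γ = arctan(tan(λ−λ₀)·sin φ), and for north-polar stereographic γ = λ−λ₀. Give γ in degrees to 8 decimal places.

1.09292848

start: φ=-68.027878°, λ=124.721557°, h=0.000 m
→ ECEF (a=6378206.400, f=1/294.978698214): X=-1363263.4156, Y=1967220.5776, Z=-5892069.8861
→ Helmert 7p (PV): X=-1362898.0784, Y=1966694.3964, Z=-5892543.4437
→ geod (Bowring, a=6378388.000): φ=-68.03387844°, λ=124.72154324°, h=-108.0495 m
→ into tm (λ₀=125.9°): φ=-68.03387844°, λ−λ₀=-1.17845676°
convergence γ = 1.09292848°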